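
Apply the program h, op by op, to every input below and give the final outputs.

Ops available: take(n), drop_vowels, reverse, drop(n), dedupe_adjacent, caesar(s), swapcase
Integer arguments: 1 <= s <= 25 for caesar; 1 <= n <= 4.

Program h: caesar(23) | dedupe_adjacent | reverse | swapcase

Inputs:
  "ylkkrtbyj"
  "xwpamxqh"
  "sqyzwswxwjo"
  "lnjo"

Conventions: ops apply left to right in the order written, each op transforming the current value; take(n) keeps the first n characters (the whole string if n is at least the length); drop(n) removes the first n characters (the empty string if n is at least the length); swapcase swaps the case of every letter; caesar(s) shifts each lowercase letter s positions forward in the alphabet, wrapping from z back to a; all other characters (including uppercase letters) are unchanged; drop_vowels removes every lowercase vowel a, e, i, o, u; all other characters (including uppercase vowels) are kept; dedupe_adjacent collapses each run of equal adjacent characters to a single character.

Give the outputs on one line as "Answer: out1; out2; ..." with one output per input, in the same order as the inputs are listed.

"GVYQOHIV"; "ENUJXMTU"; "LGTUTPTWVNP"; "LGKI"

Execution, op by op:
  "ylkkrtbyj" -> "vihhoqyvg" -> "vihoqyvg" -> "gvyqohiv" -> "GVYQOHIV"
  "xwpamxqh" -> "utmxjune" -> "utmxjune" -> "enujxmtu" -> "ENUJXMTU"
  "sqyzwswxwjo" -> "pnvwtptutgl" -> "pnvwtptutgl" -> "lgtutptwvnp" -> "LGTUTPTWVNP"
  "lnjo" -> "ikgl" -> "ikgl" -> "lgki" -> "LGKI"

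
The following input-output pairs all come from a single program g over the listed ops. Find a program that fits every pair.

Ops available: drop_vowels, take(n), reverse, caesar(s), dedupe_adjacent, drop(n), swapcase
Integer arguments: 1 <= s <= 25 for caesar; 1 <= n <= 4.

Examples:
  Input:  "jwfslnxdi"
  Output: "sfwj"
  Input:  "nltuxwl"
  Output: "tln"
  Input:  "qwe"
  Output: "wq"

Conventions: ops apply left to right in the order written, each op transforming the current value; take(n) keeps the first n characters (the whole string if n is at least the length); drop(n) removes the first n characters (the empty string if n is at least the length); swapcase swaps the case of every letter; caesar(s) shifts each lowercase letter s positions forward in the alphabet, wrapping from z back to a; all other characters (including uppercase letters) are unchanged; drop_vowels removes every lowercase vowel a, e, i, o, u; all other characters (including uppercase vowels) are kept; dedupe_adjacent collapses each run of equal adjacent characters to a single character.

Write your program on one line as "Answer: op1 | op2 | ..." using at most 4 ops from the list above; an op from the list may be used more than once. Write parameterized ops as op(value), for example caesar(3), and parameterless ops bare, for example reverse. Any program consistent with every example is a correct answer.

take(4) | reverse | drop_vowels

Check, running the answer program on each example:
  "jwfslnxdi" -> "jwfs" -> "sfwj" -> "sfwj"
  "nltuxwl" -> "nltu" -> "utln" -> "tln"
  "qwe" -> "qwe" -> "ewq" -> "wq"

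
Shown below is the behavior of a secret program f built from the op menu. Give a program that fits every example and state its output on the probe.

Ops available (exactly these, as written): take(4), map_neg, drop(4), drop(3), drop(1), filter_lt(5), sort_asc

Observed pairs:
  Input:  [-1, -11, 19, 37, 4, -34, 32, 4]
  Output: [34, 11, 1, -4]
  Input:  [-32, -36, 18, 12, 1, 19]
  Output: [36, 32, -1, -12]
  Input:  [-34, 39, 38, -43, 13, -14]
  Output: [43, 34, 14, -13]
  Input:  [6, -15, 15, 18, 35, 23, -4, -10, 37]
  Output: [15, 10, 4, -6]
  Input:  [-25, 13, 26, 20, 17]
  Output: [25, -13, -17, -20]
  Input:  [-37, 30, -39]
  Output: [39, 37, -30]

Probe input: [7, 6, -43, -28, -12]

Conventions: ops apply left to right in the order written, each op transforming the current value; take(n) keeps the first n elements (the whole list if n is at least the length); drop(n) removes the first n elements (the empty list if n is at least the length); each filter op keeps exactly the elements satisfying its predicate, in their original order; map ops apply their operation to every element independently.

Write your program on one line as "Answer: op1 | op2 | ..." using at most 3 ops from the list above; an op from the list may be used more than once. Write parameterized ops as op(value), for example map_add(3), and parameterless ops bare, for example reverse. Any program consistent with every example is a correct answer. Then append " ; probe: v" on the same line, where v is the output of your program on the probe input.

sort_asc | map_neg | take(4) ; probe: [43, 28, 12, -6]

Check, running the answer program on each example:
  [-1, -11, 19, 37, 4, -34, 32, 4] -> [-34, -11, -1, 4, 4, 19, 32, 37] -> [34, 11, 1, -4, -4, -19, -32, -37] -> [34, 11, 1, -4]
  [-32, -36, 18, 12, 1, 19] -> [-36, -32, 1, 12, 18, 19] -> [36, 32, -1, -12, -18, -19] -> [36, 32, -1, -12]
  [-34, 39, 38, -43, 13, -14] -> [-43, -34, -14, 13, 38, 39] -> [43, 34, 14, -13, -38, -39] -> [43, 34, 14, -13]
  [6, -15, 15, 18, 35, 23, -4, -10, 37] -> [-15, -10, -4, 6, 15, 18, 23, 35, 37] -> [15, 10, 4, -6, -15, -18, -23, -35, -37] -> [15, 10, 4, -6]
  [-25, 13, 26, 20, 17] -> [-25, 13, 17, 20, 26] -> [25, -13, -17, -20, -26] -> [25, -13, -17, -20]
  [-37, 30, -39] -> [-39, -37, 30] -> [39, 37, -30] -> [39, 37, -30]
  probe: [7, 6, -43, -28, -12] -> [-43, -28, -12, 6, 7] -> [43, 28, 12, -6, -7] -> [43, 28, 12, -6]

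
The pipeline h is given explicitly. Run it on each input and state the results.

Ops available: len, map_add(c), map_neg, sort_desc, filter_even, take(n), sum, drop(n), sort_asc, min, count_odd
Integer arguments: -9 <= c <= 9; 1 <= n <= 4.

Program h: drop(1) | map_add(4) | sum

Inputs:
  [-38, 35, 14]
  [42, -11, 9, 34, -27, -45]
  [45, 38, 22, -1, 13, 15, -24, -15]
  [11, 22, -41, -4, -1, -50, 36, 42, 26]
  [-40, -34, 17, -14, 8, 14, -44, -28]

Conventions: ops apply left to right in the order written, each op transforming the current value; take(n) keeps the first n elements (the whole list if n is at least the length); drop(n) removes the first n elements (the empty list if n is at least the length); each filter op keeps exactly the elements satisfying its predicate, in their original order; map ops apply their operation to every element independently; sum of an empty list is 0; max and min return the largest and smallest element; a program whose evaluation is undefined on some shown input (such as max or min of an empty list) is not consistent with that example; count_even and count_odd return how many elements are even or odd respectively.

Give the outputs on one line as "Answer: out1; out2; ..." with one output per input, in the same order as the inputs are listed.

Execution, op by op:
  [-38, 35, 14] -> [35, 14] -> [39, 18] -> 57
  [42, -11, 9, 34, -27, -45] -> [-11, 9, 34, -27, -45] -> [-7, 13, 38, -23, -41] -> -20
  [45, 38, 22, -1, 13, 15, -24, -15] -> [38, 22, -1, 13, 15, -24, -15] -> [42, 26, 3, 17, 19, -20, -11] -> 76
  [11, 22, -41, -4, -1, -50, 36, 42, 26] -> [22, -41, -4, -1, -50, 36, 42, 26] -> [26, -37, 0, 3, -46, 40, 46, 30] -> 62
  [-40, -34, 17, -14, 8, 14, -44, -28] -> [-34, 17, -14, 8, 14, -44, -28] -> [-30, 21, -10, 12, 18, -40, -24] -> -53

57; -20; 76; 62; -53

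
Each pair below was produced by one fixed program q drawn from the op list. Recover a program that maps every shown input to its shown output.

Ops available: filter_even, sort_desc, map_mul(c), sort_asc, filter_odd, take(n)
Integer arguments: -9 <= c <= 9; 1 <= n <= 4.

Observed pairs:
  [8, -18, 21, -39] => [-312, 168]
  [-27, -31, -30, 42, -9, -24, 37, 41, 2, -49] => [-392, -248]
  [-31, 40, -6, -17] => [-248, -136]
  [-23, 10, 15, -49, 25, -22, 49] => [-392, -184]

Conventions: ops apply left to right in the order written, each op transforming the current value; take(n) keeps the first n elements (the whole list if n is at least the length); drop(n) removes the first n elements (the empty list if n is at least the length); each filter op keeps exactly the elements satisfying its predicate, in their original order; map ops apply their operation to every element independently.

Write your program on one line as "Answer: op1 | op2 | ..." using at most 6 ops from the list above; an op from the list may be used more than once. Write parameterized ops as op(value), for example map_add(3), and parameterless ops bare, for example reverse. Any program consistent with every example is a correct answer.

filter_odd | sort_desc | map_mul(8) | sort_asc | take(2)

Check, running the answer program on each example:
  [8, -18, 21, -39] -> [21, -39] -> [21, -39] -> [168, -312] -> [-312, 168] -> [-312, 168]
  [-27, -31, -30, 42, -9, -24, 37, 41, 2, -49] -> [-27, -31, -9, 37, 41, -49] -> [41, 37, -9, -27, -31, -49] -> [328, 296, -72, -216, -248, -392] -> [-392, -248, -216, -72, 296, 328] -> [-392, -248]
  [-31, 40, -6, -17] -> [-31, -17] -> [-17, -31] -> [-136, -248] -> [-248, -136] -> [-248, -136]
  [-23, 10, 15, -49, 25, -22, 49] -> [-23, 15, -49, 25, 49] -> [49, 25, 15, -23, -49] -> [392, 200, 120, -184, -392] -> [-392, -184, 120, 200, 392] -> [-392, -184]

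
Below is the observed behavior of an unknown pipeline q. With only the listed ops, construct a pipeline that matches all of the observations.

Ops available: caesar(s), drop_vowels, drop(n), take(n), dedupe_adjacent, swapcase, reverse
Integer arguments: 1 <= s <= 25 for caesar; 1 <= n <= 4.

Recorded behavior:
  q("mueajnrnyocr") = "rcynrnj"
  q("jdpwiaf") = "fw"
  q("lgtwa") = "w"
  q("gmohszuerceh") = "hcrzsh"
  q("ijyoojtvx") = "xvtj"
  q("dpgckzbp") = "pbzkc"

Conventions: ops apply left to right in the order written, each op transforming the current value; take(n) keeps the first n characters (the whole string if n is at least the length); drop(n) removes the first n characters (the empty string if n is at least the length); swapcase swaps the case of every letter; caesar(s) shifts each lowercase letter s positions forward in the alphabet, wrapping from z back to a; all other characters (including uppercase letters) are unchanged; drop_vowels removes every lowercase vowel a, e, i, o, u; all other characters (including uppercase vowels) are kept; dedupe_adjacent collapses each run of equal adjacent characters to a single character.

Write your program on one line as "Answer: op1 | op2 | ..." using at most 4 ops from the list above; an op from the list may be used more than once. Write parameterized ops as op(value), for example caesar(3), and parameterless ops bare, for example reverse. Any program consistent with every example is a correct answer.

drop(3) | drop_vowels | reverse

Check, running the answer program on each example:
  "mueajnrnyocr" -> "ajnrnyocr" -> "jnrnycr" -> "rcynrnj"
  "jdpwiaf" -> "wiaf" -> "wf" -> "fw"
  "lgtwa" -> "wa" -> "w" -> "w"
  "gmohszuerceh" -> "hszuerceh" -> "hszrch" -> "hcrzsh"
  "ijyoojtvx" -> "oojtvx" -> "jtvx" -> "xvtj"
  "dpgckzbp" -> "ckzbp" -> "ckzbp" -> "pbzkc"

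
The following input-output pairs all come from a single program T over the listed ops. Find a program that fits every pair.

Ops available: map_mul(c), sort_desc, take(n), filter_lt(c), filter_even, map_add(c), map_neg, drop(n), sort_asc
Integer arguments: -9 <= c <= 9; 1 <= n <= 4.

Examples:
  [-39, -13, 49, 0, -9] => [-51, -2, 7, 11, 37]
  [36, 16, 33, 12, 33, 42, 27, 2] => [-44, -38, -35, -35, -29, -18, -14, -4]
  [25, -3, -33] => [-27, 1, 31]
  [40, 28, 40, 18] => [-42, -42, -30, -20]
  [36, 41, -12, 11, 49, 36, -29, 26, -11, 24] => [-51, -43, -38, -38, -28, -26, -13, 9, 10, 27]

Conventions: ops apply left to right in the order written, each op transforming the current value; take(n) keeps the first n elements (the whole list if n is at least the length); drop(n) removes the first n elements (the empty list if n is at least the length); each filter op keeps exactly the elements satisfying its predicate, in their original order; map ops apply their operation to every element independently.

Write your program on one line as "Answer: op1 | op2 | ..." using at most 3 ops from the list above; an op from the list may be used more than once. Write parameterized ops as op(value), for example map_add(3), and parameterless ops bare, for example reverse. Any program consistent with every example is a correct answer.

sort_desc | map_add(2) | map_neg

Check, running the answer program on each example:
  [-39, -13, 49, 0, -9] -> [49, 0, -9, -13, -39] -> [51, 2, -7, -11, -37] -> [-51, -2, 7, 11, 37]
  [36, 16, 33, 12, 33, 42, 27, 2] -> [42, 36, 33, 33, 27, 16, 12, 2] -> [44, 38, 35, 35, 29, 18, 14, 4] -> [-44, -38, -35, -35, -29, -18, -14, -4]
  [25, -3, -33] -> [25, -3, -33] -> [27, -1, -31] -> [-27, 1, 31]
  [40, 28, 40, 18] -> [40, 40, 28, 18] -> [42, 42, 30, 20] -> [-42, -42, -30, -20]
  [36, 41, -12, 11, 49, 36, -29, 26, -11, 24] -> [49, 41, 36, 36, 26, 24, 11, -11, -12, -29] -> [51, 43, 38, 38, 28, 26, 13, -9, -10, -27] -> [-51, -43, -38, -38, -28, -26, -13, 9, 10, 27]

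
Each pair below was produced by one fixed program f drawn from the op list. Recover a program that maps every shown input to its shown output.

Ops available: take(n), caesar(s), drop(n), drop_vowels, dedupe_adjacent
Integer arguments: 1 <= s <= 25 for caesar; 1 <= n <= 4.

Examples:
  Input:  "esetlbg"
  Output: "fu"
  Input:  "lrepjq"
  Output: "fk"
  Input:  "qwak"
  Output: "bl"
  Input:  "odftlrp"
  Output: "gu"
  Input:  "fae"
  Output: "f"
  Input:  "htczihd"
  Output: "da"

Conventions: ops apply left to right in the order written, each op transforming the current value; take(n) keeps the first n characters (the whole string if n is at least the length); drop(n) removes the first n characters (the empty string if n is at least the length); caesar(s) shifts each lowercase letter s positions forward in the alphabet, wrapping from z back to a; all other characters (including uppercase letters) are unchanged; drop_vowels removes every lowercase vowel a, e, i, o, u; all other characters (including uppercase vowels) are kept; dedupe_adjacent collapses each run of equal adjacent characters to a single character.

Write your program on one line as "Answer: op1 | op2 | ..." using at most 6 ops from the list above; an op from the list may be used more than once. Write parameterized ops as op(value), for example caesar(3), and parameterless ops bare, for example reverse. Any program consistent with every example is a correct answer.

caesar(19) | drop(1) | drop_vowels | caesar(8) | take(3) | drop(1)

Check, running the answer program on each example:
  "esetlbg" -> "xlxmeuz" -> "lxmeuz" -> "lxmz" -> "tfuh" -> "tfu" -> "fu"
  "lrepjq" -> "ekxicj" -> "kxicj" -> "kxcj" -> "sfkr" -> "sfk" -> "fk"
  "qwak" -> "jptd" -> "ptd" -> "ptd" -> "xbl" -> "xbl" -> "bl"
  "odftlrp" -> "hwymeki" -> "wymeki" -> "wymk" -> "egus" -> "egu" -> "gu"
  "fae" -> "ytx" -> "tx" -> "tx" -> "bf" -> "bf" -> "f"
  "htczihd" -> "amvsbaw" -> "mvsbaw" -> "mvsbw" -> "udaje" -> "uda" -> "da"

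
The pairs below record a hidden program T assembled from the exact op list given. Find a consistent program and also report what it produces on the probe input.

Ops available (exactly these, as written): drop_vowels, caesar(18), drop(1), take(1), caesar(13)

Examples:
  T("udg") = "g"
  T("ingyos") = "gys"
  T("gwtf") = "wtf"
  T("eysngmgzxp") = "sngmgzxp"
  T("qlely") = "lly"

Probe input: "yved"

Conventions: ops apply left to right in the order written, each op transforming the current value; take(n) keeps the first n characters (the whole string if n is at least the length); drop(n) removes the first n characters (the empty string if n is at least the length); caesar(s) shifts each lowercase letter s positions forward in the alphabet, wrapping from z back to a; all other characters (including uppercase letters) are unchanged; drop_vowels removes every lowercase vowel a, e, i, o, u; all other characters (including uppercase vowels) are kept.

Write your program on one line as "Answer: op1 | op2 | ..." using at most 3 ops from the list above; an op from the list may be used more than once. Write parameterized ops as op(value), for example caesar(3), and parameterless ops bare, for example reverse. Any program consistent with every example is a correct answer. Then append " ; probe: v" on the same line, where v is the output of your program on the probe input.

drop_vowels | drop(1) ; probe: "vd"

Check, running the answer program on each example:
  "udg" -> "dg" -> "g"
  "ingyos" -> "ngys" -> "gys"
  "gwtf" -> "gwtf" -> "wtf"
  "eysngmgzxp" -> "ysngmgzxp" -> "sngmgzxp"
  "qlely" -> "qlly" -> "lly"
  probe: "yved" -> "yvd" -> "vd"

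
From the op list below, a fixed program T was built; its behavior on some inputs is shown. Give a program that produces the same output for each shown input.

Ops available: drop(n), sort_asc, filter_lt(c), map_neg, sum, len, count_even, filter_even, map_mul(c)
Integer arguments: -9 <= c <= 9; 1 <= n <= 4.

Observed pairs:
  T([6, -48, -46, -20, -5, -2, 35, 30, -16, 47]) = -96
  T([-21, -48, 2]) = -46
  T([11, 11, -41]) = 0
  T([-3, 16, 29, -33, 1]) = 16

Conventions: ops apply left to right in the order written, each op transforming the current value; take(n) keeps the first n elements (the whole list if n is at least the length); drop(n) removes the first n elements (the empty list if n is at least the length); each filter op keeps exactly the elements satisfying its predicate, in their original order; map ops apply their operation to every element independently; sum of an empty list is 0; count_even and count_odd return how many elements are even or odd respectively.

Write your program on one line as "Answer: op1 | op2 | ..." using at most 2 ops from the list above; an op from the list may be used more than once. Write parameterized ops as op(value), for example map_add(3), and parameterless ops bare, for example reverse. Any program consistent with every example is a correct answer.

filter_even | sum

Check, running the answer program on each example:
  [6, -48, -46, -20, -5, -2, 35, 30, -16, 47] -> [6, -48, -46, -20, -2, 30, -16] -> -96
  [-21, -48, 2] -> [-48, 2] -> -46
  [11, 11, -41] -> [] -> 0
  [-3, 16, 29, -33, 1] -> [16] -> 16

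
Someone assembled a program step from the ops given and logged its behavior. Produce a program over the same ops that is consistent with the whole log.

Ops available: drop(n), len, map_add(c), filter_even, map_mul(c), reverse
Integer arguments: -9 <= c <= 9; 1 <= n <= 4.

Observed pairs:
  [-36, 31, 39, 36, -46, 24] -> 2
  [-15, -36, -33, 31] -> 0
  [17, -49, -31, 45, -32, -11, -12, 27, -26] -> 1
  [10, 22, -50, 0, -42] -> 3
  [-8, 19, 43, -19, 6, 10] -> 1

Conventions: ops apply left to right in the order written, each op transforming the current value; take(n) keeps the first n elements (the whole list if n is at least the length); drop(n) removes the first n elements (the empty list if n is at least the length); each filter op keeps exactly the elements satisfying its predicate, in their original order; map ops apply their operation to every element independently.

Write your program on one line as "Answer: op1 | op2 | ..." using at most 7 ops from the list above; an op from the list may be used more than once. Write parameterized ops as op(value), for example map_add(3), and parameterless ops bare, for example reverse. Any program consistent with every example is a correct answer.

filter_even | drop(1) | drop(1) | map_add(-2) | map_mul(3) | len

Check, running the answer program on each example:
  [-36, 31, 39, 36, -46, 24] -> [-36, 36, -46, 24] -> [36, -46, 24] -> [-46, 24] -> [-48, 22] -> [-144, 66] -> 2
  [-15, -36, -33, 31] -> [-36] -> [] -> [] -> [] -> [] -> 0
  [17, -49, -31, 45, -32, -11, -12, 27, -26] -> [-32, -12, -26] -> [-12, -26] -> [-26] -> [-28] -> [-84] -> 1
  [10, 22, -50, 0, -42] -> [10, 22, -50, 0, -42] -> [22, -50, 0, -42] -> [-50, 0, -42] -> [-52, -2, -44] -> [-156, -6, -132] -> 3
  [-8, 19, 43, -19, 6, 10] -> [-8, 6, 10] -> [6, 10] -> [10] -> [8] -> [24] -> 1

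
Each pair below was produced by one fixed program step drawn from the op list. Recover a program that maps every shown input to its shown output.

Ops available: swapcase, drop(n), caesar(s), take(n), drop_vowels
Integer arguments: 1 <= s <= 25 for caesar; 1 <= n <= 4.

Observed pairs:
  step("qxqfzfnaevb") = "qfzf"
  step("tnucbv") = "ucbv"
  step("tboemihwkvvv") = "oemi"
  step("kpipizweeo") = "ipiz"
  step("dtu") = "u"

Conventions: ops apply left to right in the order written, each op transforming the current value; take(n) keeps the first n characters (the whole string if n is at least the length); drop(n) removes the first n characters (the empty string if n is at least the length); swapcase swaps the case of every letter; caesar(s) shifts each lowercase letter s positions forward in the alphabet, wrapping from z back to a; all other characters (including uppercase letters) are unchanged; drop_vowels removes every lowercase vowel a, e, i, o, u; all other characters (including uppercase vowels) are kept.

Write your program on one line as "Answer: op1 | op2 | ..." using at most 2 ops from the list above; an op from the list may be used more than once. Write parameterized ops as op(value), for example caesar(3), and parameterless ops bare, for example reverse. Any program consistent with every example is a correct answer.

drop(2) | take(4)

Check, running the answer program on each example:
  "qxqfzfnaevb" -> "qfzfnaevb" -> "qfzf"
  "tnucbv" -> "ucbv" -> "ucbv"
  "tboemihwkvvv" -> "oemihwkvvv" -> "oemi"
  "kpipizweeo" -> "ipizweeo" -> "ipiz"
  "dtu" -> "u" -> "u"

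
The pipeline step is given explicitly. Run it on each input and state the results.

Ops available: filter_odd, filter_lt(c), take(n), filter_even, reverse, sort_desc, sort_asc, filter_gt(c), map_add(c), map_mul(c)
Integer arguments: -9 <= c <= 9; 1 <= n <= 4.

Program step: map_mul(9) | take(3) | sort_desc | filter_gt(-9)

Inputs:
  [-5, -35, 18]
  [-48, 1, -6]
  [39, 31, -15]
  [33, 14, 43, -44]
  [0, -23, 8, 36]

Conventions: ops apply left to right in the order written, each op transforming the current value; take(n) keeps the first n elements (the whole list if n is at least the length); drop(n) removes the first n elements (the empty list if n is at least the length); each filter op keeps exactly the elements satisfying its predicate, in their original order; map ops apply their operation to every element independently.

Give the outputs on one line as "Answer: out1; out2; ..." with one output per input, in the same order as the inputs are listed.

Execution, op by op:
  [-5, -35, 18] -> [-45, -315, 162] -> [-45, -315, 162] -> [162, -45, -315] -> [162]
  [-48, 1, -6] -> [-432, 9, -54] -> [-432, 9, -54] -> [9, -54, -432] -> [9]
  [39, 31, -15] -> [351, 279, -135] -> [351, 279, -135] -> [351, 279, -135] -> [351, 279]
  [33, 14, 43, -44] -> [297, 126, 387, -396] -> [297, 126, 387] -> [387, 297, 126] -> [387, 297, 126]
  [0, -23, 8, 36] -> [0, -207, 72, 324] -> [0, -207, 72] -> [72, 0, -207] -> [72, 0]

[162]; [9]; [351, 279]; [387, 297, 126]; [72, 0]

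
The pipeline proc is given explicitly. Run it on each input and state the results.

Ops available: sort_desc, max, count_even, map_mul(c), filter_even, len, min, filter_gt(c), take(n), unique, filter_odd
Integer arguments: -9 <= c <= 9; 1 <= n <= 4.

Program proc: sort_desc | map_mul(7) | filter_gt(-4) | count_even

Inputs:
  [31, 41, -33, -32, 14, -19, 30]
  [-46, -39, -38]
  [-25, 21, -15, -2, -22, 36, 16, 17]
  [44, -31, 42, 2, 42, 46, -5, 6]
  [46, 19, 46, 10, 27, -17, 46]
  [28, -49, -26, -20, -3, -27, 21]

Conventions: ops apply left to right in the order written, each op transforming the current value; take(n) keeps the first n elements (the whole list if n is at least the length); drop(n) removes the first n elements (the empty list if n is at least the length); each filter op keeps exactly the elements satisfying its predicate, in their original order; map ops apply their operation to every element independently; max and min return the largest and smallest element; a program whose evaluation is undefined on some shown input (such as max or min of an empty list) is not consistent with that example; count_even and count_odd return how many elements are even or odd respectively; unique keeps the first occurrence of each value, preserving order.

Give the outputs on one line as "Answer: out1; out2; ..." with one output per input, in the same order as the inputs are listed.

2; 0; 2; 6; 4; 1

Execution, op by op:
  [31, 41, -33, -32, 14, -19, 30] -> [41, 31, 30, 14, -19, -32, -33] -> [287, 217, 210, 98, -133, -224, -231] -> [287, 217, 210, 98] -> 2
  [-46, -39, -38] -> [-38, -39, -46] -> [-266, -273, -322] -> [] -> 0
  [-25, 21, -15, -2, -22, 36, 16, 17] -> [36, 21, 17, 16, -2, -15, -22, -25] -> [252, 147, 119, 112, -14, -105, -154, -175] -> [252, 147, 119, 112] -> 2
  [44, -31, 42, 2, 42, 46, -5, 6] -> [46, 44, 42, 42, 6, 2, -5, -31] -> [322, 308, 294, 294, 42, 14, -35, -217] -> [322, 308, 294, 294, 42, 14] -> 6
  [46, 19, 46, 10, 27, -17, 46] -> [46, 46, 46, 27, 19, 10, -17] -> [322, 322, 322, 189, 133, 70, -119] -> [322, 322, 322, 189, 133, 70] -> 4
  [28, -49, -26, -20, -3, -27, 21] -> [28, 21, -3, -20, -26, -27, -49] -> [196, 147, -21, -140, -182, -189, -343] -> [196, 147] -> 1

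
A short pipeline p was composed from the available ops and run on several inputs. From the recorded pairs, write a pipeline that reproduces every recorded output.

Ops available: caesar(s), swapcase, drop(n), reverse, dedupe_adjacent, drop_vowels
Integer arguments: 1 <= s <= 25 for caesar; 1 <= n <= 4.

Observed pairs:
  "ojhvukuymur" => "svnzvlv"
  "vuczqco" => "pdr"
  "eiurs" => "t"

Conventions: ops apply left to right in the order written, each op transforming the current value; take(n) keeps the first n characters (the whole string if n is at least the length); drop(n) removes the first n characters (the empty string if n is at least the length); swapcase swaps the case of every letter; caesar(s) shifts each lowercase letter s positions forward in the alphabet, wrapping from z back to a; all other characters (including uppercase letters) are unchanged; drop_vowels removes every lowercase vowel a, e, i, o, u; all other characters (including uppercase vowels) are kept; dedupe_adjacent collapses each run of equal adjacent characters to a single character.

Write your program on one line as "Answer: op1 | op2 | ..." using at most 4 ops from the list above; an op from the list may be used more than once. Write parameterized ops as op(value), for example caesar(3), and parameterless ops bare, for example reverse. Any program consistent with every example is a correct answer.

drop(4) | caesar(1) | reverse

Check, running the answer program on each example:
  "ojhvukuymur" -> "ukuymur" -> "vlvznvs" -> "svnzvlv"
  "vuczqco" -> "qco" -> "rdp" -> "pdr"
  "eiurs" -> "s" -> "t" -> "t"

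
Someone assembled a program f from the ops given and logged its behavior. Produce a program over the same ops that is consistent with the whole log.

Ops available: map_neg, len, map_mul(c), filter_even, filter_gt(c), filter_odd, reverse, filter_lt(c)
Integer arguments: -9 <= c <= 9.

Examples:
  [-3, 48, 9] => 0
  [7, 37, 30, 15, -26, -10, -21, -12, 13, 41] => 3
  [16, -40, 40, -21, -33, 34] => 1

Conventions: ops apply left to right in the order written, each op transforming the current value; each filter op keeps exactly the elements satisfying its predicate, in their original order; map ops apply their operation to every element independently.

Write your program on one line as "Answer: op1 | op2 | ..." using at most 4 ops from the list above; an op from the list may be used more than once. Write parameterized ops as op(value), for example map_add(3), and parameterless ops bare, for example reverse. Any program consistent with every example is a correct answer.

reverse | filter_lt(0) | filter_even | len

Check, running the answer program on each example:
  [-3, 48, 9] -> [9, 48, -3] -> [-3] -> [] -> 0
  [7, 37, 30, 15, -26, -10, -21, -12, 13, 41] -> [41, 13, -12, -21, -10, -26, 15, 30, 37, 7] -> [-12, -21, -10, -26] -> [-12, -10, -26] -> 3
  [16, -40, 40, -21, -33, 34] -> [34, -33, -21, 40, -40, 16] -> [-33, -21, -40] -> [-40] -> 1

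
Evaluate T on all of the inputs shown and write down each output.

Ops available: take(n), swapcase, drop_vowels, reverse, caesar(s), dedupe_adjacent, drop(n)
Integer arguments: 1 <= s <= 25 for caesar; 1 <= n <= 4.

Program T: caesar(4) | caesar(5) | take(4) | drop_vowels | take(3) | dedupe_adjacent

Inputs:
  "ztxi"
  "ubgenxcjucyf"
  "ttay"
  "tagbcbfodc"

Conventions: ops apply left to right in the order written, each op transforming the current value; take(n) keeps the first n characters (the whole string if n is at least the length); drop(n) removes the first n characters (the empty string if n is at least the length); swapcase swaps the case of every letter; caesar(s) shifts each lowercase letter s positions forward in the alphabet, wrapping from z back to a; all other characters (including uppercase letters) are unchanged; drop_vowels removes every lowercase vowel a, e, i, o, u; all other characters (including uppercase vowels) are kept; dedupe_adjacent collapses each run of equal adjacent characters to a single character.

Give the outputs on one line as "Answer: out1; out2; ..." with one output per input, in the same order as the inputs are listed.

Execution, op by op:
  "ztxi" -> "dxbm" -> "icgr" -> "icgr" -> "cgr" -> "cgr" -> "cgr"
  "ubgenxcjucyf" -> "yfkirbgnygcj" -> "dkpnwglsdlho" -> "dkpn" -> "dkpn" -> "dkp" -> "dkp"
  "ttay" -> "xxec" -> "ccjh" -> "ccjh" -> "ccjh" -> "ccj" -> "cj"
  "tagbcbfodc" -> "xekfgfjshg" -> "cjpklkoxml" -> "cjpk" -> "cjpk" -> "cjp" -> "cjp"

"cgr"; "dkp"; "cj"; "cjp"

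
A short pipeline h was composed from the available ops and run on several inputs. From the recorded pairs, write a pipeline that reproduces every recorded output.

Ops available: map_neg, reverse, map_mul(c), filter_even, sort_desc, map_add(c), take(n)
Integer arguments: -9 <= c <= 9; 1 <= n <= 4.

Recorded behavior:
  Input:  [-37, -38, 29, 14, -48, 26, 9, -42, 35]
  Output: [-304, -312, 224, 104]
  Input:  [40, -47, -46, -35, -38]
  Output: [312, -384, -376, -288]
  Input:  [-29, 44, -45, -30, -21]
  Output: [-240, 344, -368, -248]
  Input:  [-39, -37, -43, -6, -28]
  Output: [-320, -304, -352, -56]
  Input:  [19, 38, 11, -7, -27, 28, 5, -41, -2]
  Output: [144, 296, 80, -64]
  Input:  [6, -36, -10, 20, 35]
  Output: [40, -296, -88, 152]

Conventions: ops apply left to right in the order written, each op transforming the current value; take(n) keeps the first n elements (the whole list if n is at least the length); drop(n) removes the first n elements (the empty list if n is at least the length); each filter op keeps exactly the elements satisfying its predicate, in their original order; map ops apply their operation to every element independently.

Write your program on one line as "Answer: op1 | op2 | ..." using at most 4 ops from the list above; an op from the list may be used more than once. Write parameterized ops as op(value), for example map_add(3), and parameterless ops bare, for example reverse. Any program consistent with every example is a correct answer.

map_mul(-8) | map_add(8) | map_neg | take(4)

Check, running the answer program on each example:
  [-37, -38, 29, 14, -48, 26, 9, -42, 35] -> [296, 304, -232, -112, 384, -208, -72, 336, -280] -> [304, 312, -224, -104, 392, -200, -64, 344, -272] -> [-304, -312, 224, 104, -392, 200, 64, -344, 272] -> [-304, -312, 224, 104]
  [40, -47, -46, -35, -38] -> [-320, 376, 368, 280, 304] -> [-312, 384, 376, 288, 312] -> [312, -384, -376, -288, -312] -> [312, -384, -376, -288]
  [-29, 44, -45, -30, -21] -> [232, -352, 360, 240, 168] -> [240, -344, 368, 248, 176] -> [-240, 344, -368, -248, -176] -> [-240, 344, -368, -248]
  [-39, -37, -43, -6, -28] -> [312, 296, 344, 48, 224] -> [320, 304, 352, 56, 232] -> [-320, -304, -352, -56, -232] -> [-320, -304, -352, -56]
  [19, 38, 11, -7, -27, 28, 5, -41, -2] -> [-152, -304, -88, 56, 216, -224, -40, 328, 16] -> [-144, -296, -80, 64, 224, -216, -32, 336, 24] -> [144, 296, 80, -64, -224, 216, 32, -336, -24] -> [144, 296, 80, -64]
  [6, -36, -10, 20, 35] -> [-48, 288, 80, -160, -280] -> [-40, 296, 88, -152, -272] -> [40, -296, -88, 152, 272] -> [40, -296, -88, 152]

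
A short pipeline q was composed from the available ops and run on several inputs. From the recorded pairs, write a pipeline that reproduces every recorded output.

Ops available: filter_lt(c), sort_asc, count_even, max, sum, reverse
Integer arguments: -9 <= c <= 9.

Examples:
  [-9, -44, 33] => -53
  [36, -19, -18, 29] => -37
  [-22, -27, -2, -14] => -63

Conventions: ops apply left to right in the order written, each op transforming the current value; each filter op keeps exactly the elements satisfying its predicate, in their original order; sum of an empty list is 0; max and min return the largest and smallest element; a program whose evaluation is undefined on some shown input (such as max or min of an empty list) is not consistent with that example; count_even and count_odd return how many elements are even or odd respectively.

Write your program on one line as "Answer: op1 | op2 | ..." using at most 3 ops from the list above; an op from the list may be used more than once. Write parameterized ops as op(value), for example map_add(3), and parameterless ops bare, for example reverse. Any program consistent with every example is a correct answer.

sort_asc | filter_lt(-4) | sum

Check, running the answer program on each example:
  [-9, -44, 33] -> [-44, -9, 33] -> [-44, -9] -> -53
  [36, -19, -18, 29] -> [-19, -18, 29, 36] -> [-19, -18] -> -37
  [-22, -27, -2, -14] -> [-27, -22, -14, -2] -> [-27, -22, -14] -> -63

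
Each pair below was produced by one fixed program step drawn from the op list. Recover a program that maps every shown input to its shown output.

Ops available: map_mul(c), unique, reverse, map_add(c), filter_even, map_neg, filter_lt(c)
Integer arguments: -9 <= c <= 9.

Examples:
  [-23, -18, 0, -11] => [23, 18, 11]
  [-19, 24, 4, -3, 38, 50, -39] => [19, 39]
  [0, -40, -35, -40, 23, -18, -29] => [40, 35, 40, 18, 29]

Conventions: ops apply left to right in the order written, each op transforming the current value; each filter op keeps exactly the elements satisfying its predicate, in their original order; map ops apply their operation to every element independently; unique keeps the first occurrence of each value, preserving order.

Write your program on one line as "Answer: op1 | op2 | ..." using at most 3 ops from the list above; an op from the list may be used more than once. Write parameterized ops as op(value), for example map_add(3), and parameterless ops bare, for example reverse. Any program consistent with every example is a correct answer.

filter_lt(-7) | map_neg

Check, running the answer program on each example:
  [-23, -18, 0, -11] -> [-23, -18, -11] -> [23, 18, 11]
  [-19, 24, 4, -3, 38, 50, -39] -> [-19, -39] -> [19, 39]
  [0, -40, -35, -40, 23, -18, -29] -> [-40, -35, -40, -18, -29] -> [40, 35, 40, 18, 29]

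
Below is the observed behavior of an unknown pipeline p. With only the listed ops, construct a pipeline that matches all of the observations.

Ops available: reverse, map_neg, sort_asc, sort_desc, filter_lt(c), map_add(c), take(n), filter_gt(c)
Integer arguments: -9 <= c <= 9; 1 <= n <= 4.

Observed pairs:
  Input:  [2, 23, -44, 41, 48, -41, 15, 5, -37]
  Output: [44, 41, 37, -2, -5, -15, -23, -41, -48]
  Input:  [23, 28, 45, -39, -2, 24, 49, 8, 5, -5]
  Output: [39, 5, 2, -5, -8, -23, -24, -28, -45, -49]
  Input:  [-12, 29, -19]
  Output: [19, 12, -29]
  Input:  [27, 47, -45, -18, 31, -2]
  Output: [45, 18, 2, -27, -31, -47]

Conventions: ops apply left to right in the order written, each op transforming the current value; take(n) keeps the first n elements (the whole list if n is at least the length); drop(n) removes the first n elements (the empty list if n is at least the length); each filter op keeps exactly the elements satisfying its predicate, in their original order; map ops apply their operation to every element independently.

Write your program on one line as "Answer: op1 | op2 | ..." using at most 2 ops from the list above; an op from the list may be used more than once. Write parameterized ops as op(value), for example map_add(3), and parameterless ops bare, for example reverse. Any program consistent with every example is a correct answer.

sort_asc | map_neg

Check, running the answer program on each example:
  [2, 23, -44, 41, 48, -41, 15, 5, -37] -> [-44, -41, -37, 2, 5, 15, 23, 41, 48] -> [44, 41, 37, -2, -5, -15, -23, -41, -48]
  [23, 28, 45, -39, -2, 24, 49, 8, 5, -5] -> [-39, -5, -2, 5, 8, 23, 24, 28, 45, 49] -> [39, 5, 2, -5, -8, -23, -24, -28, -45, -49]
  [-12, 29, -19] -> [-19, -12, 29] -> [19, 12, -29]
  [27, 47, -45, -18, 31, -2] -> [-45, -18, -2, 27, 31, 47] -> [45, 18, 2, -27, -31, -47]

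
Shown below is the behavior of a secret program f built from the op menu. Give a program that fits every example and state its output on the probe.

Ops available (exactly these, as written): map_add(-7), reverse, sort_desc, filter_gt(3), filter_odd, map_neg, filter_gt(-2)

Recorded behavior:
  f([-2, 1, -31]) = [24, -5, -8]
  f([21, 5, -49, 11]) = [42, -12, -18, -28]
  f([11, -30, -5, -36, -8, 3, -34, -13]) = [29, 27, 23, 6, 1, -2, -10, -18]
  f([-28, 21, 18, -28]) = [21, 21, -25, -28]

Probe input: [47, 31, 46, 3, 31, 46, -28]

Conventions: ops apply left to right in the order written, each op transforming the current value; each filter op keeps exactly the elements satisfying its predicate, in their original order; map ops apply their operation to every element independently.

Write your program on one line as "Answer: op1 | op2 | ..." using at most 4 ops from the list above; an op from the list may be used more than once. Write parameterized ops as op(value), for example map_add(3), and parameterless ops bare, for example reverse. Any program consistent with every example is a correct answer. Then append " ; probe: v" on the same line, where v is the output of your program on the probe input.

map_neg | map_add(-7) | sort_desc ; probe: [21, -10, -38, -38, -53, -53, -54]

Check, running the answer program on each example:
  [-2, 1, -31] -> [2, -1, 31] -> [-5, -8, 24] -> [24, -5, -8]
  [21, 5, -49, 11] -> [-21, -5, 49, -11] -> [-28, -12, 42, -18] -> [42, -12, -18, -28]
  [11, -30, -5, -36, -8, 3, -34, -13] -> [-11, 30, 5, 36, 8, -3, 34, 13] -> [-18, 23, -2, 29, 1, -10, 27, 6] -> [29, 27, 23, 6, 1, -2, -10, -18]
  [-28, 21, 18, -28] -> [28, -21, -18, 28] -> [21, -28, -25, 21] -> [21, 21, -25, -28]
  probe: [47, 31, 46, 3, 31, 46, -28] -> [-47, -31, -46, -3, -31, -46, 28] -> [-54, -38, -53, -10, -38, -53, 21] -> [21, -10, -38, -38, -53, -53, -54]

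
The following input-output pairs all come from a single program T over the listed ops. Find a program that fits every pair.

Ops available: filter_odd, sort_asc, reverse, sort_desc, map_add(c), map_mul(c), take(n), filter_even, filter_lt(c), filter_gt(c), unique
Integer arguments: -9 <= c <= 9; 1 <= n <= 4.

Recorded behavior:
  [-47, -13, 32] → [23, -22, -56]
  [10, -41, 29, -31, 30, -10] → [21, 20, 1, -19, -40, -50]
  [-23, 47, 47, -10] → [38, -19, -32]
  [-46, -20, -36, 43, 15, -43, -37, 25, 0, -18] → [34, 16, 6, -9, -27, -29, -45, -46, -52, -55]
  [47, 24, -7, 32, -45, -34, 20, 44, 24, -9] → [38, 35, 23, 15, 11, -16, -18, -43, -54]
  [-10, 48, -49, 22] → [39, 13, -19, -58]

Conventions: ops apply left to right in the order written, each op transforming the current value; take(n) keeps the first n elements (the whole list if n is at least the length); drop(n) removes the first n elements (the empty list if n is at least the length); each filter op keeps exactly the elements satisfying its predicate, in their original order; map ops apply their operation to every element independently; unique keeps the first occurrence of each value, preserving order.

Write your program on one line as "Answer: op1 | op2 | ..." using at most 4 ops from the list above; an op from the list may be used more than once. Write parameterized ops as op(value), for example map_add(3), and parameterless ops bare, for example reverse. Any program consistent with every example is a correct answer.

sort_asc | unique | map_add(-9) | reverse

Check, running the answer program on each example:
  [-47, -13, 32] -> [-47, -13, 32] -> [-47, -13, 32] -> [-56, -22, 23] -> [23, -22, -56]
  [10, -41, 29, -31, 30, -10] -> [-41, -31, -10, 10, 29, 30] -> [-41, -31, -10, 10, 29, 30] -> [-50, -40, -19, 1, 20, 21] -> [21, 20, 1, -19, -40, -50]
  [-23, 47, 47, -10] -> [-23, -10, 47, 47] -> [-23, -10, 47] -> [-32, -19, 38] -> [38, -19, -32]
  [-46, -20, -36, 43, 15, -43, -37, 25, 0, -18] -> [-46, -43, -37, -36, -20, -18, 0, 15, 25, 43] -> [-46, -43, -37, -36, -20, -18, 0, 15, 25, 43] -> [-55, -52, -46, -45, -29, -27, -9, 6, 16, 34] -> [34, 16, 6, -9, -27, -29, -45, -46, -52, -55]
  [47, 24, -7, 32, -45, -34, 20, 44, 24, -9] -> [-45, -34, -9, -7, 20, 24, 24, 32, 44, 47] -> [-45, -34, -9, -7, 20, 24, 32, 44, 47] -> [-54, -43, -18, -16, 11, 15, 23, 35, 38] -> [38, 35, 23, 15, 11, -16, -18, -43, -54]
  [-10, 48, -49, 22] -> [-49, -10, 22, 48] -> [-49, -10, 22, 48] -> [-58, -19, 13, 39] -> [39, 13, -19, -58]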